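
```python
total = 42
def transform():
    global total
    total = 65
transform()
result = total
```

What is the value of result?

Step 1: total = 42 globally.
Step 2: transform() declares global total and sets it to 65.
Step 3: After transform(), global total = 65. result = 65

The answer is 65.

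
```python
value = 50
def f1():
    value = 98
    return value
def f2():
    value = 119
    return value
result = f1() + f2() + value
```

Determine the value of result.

Step 1: Each function shadows global value with its own local.
Step 2: f1() returns 98, f2() returns 119.
Step 3: Global value = 50 is unchanged. result = 98 + 119 + 50 = 267

The answer is 267.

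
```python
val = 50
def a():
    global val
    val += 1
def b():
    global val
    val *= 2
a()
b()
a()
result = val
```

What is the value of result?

Step 1: val = 50.
Step 2: a(): val = 50 + 1 = 51.
Step 3: b(): val = 51 * 2 = 102.
Step 4: a(): val = 102 + 1 = 103

The answer is 103.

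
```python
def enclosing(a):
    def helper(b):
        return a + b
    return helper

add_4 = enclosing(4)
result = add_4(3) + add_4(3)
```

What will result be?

Step 1: add_4 captures a = 4.
Step 2: add_4(3) = 4 + 3 = 7, called twice.
Step 3: result = 7 + 7 = 14

The answer is 14.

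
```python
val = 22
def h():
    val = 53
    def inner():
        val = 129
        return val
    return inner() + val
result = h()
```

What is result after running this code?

Step 1: h() has local val = 53. inner() has local val = 129.
Step 2: inner() returns its local val = 129.
Step 3: h() returns 129 + its own val (53) = 182

The answer is 182.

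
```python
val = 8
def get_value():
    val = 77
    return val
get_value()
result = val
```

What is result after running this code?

Step 1: Global val = 8.
Step 2: get_value() creates local val = 77 (shadow, not modification).
Step 3: After get_value() returns, global val is unchanged. result = 8

The answer is 8.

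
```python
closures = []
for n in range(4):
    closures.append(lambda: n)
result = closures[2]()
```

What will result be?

Step 1: The loop creates 4 lambdas, all referencing the same variable n.
Step 2: After the loop, n = 3 (final value).
Step 3: closures[2]() looks up n at call time and finds 3. This is the late binding gotcha. result = 3

The answer is 3.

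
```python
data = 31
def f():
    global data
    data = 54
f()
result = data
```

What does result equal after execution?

Step 1: data = 31 globally.
Step 2: f() declares global data and sets it to 54.
Step 3: After f(), global data = 54. result = 54

The answer is 54.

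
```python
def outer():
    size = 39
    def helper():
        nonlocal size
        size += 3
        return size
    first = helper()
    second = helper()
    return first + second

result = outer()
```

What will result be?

Step 1: size starts at 39.
Step 2: First call: size = 39 + 3 = 42, returns 42.
Step 3: Second call: size = 42 + 3 = 45, returns 45.
Step 4: result = 42 + 45 = 87

The answer is 87.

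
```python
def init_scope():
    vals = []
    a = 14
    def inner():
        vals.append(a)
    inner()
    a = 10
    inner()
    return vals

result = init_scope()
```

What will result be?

Step 1: a = 14. inner() appends current a to vals.
Step 2: First inner(): appends 14. Then a = 10.
Step 3: Second inner(): appends 10 (closure sees updated a). result = [14, 10]

The answer is [14, 10].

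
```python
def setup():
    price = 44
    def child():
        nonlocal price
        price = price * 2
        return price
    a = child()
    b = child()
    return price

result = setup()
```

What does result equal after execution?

Step 1: price starts at 44.
Step 2: First child(): price = 44 * 2 = 88.
Step 3: Second child(): price = 88 * 2 = 176.
Step 4: result = 176

The answer is 176.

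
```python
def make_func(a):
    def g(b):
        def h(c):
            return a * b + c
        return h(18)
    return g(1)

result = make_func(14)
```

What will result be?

Step 1: a = 14, b = 1, c = 18.
Step 2: h() computes a * b + c = 14 * 1 + 18 = 32.
Step 3: result = 32

The answer is 32.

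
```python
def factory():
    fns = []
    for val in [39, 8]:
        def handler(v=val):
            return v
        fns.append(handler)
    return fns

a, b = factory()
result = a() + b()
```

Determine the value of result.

Step 1: Default argument v=val captures val at each iteration.
Step 2: a() returns 39 (captured at first iteration), b() returns 8 (captured at second).
Step 3: result = 39 + 8 = 47

The answer is 47.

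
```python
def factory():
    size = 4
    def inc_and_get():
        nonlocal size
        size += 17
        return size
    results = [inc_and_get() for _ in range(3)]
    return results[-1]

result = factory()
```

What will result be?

Step 1: size = 4.
Step 2: Three calls to inc_and_get(), each adding 17.
Step 3: Last value = 4 + 17 * 3 = 55

The answer is 55.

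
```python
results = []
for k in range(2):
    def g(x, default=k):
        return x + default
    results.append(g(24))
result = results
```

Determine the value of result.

Step 1: Default argument default=k is evaluated at function definition time.
Step 2: Each iteration creates g with default = current k value.
Step 3: g(24) returns 24 + default. results = [24, 25]

The answer is [24, 25].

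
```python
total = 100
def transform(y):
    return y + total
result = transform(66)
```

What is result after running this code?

Step 1: total = 100 is defined globally.
Step 2: transform(66) uses parameter y = 66 and looks up total from global scope = 100.
Step 3: result = 66 + 100 = 166

The answer is 166.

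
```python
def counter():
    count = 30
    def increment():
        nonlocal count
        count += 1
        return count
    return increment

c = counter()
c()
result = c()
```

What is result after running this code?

Step 1: counter() creates closure with count = 30.
Step 2: Each c() call increments count via nonlocal. After 2 calls: 30 + 2 = 32.
Step 3: result = 32

The answer is 32.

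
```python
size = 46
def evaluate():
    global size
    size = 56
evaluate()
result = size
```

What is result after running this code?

Step 1: size = 46 globally.
Step 2: evaluate() declares global size and sets it to 56.
Step 3: After evaluate(), global size = 56. result = 56

The answer is 56.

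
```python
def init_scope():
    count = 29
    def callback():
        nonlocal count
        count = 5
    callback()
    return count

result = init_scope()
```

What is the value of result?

Step 1: init_scope() sets count = 29.
Step 2: callback() uses nonlocal to reassign count = 5.
Step 3: result = 5

The answer is 5.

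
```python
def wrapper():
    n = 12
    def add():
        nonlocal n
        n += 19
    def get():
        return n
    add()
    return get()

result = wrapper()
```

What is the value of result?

Step 1: n = 12. add() modifies it via nonlocal, get() reads it.
Step 2: add() makes n = 12 + 19 = 31.
Step 3: get() returns 31. result = 31

The answer is 31.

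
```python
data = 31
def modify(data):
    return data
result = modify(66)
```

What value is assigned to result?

Step 1: Global data = 31.
Step 2: modify(66) takes parameter data = 66, which shadows the global.
Step 3: result = 66

The answer is 66.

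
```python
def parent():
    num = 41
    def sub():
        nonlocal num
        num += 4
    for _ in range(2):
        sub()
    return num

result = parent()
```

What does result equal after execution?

Step 1: num = 41.
Step 2: sub() is called 2 times in a loop, each adding 4 via nonlocal.
Step 3: num = 41 + 4 * 2 = 49

The answer is 49.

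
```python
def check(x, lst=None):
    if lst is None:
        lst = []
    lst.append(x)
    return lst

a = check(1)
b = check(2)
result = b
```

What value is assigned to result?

Step 1: None default with guard creates a NEW list each call.
Step 2: a = [1] (fresh list). b = [2] (another fresh list).
Step 3: result = [2] (this is the fix for mutable default)

The answer is [2].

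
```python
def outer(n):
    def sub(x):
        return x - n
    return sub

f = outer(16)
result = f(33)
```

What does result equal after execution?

Step 1: outer(16) creates a closure capturing n = 16.
Step 2: f(33) computes 33 - 16 = 17.
Step 3: result = 17

The answer is 17.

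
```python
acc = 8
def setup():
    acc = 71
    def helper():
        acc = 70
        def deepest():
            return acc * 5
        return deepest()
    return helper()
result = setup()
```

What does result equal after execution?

Step 1: deepest() looks up acc through LEGB: not local, finds acc = 70 in enclosing helper().
Step 2: Returns 70 * 5 = 350.
Step 3: result = 350

The answer is 350.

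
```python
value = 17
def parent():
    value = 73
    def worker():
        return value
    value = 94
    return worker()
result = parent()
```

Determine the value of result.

Step 1: parent() sets value = 73, then later value = 94.
Step 2: worker() is called after value is reassigned to 94. Closures capture variables by reference, not by value.
Step 3: result = 94

The answer is 94.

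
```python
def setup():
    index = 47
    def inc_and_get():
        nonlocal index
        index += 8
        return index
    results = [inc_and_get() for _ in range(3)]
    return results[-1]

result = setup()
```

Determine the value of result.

Step 1: index = 47.
Step 2: Three calls to inc_and_get(), each adding 8.
Step 3: Last value = 47 + 8 * 3 = 71

The answer is 71.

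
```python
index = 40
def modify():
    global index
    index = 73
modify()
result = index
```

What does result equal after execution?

Step 1: index = 40 globally.
Step 2: modify() declares global index and sets it to 73.
Step 3: After modify(), global index = 73. result = 73

The answer is 73.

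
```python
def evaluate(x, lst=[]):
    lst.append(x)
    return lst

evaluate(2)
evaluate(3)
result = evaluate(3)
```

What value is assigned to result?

Step 1: Mutable default argument gotcha! The list [] is created once.
Step 2: Each call appends to the SAME list: [2], [2, 3], [2, 3, 3].
Step 3: result = [2, 3, 3]

The answer is [2, 3, 3].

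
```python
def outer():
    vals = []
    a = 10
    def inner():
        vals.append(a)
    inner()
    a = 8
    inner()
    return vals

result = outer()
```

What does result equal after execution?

Step 1: a = 10. inner() appends current a to vals.
Step 2: First inner(): appends 10. Then a = 8.
Step 3: Second inner(): appends 8 (closure sees updated a). result = [10, 8]

The answer is [10, 8].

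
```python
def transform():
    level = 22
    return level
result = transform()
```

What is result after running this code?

Step 1: transform() defines level = 22 in its local scope.
Step 2: return level finds the local variable level = 22.
Step 3: result = 22

The answer is 22.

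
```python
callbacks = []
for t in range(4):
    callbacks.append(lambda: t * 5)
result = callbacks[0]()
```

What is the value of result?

Step 1: All lambdas reference the same variable t (late binding).
Step 2: After the loop, t = 3. Every lambda returns t * 5.
Step 3: callbacks[0]() = 3 * 5 = 15

The answer is 15.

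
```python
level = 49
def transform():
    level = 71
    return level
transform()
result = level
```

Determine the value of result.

Step 1: level = 49 globally.
Step 2: transform() creates a LOCAL level = 71 (no global keyword!).
Step 3: The global level is unchanged. result = 49

The answer is 49.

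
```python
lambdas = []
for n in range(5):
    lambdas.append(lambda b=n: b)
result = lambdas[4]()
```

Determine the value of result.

Step 1: Default argument b=n captures n's value at each iteration.
Step 2: lambdas[4] captured b = 4 when n was 4.
Step 3: result = 4

The answer is 4.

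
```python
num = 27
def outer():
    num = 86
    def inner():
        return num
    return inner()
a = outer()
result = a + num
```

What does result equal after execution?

Step 1: outer() has local num = 86. inner() reads from enclosing.
Step 2: outer() returns 86. Global num = 27 unchanged.
Step 3: result = 86 + 27 = 113

The answer is 113.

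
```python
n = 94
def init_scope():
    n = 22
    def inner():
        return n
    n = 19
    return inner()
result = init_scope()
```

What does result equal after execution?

Step 1: init_scope() sets n = 22, then later n = 19.
Step 2: inner() is called after n is reassigned to 19. Closures capture variables by reference, not by value.
Step 3: result = 19

The answer is 19.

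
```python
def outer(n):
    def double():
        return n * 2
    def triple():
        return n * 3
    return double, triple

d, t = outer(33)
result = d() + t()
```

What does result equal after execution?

Step 1: Both closures capture the same n = 33.
Step 2: d() = 33 * 2 = 66, t() = 33 * 3 = 99.
Step 3: result = 66 + 99 = 165

The answer is 165.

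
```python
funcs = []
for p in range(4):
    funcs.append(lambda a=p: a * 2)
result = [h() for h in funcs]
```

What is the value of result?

Step 1: Default arg a=p captures p at each iteration.
Step 2: funcs[k] has a defaulting to k, returns k * 2.
Step 3: result = [0, 2, 4, 6]

The answer is [0, 2, 4, 6].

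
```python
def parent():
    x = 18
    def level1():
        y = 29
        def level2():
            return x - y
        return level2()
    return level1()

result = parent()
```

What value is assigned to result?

Step 1: x = 18 in parent. y = 29 in level1.
Step 2: level2() reads x = 18 and y = 29 from enclosing scopes.
Step 3: result = 18 - 29 = -11

The answer is -11.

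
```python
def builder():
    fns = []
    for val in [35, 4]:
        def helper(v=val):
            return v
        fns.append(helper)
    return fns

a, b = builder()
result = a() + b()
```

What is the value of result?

Step 1: Default argument v=val captures val at each iteration.
Step 2: a() returns 35 (captured at first iteration), b() returns 4 (captured at second).
Step 3: result = 35 + 4 = 39

The answer is 39.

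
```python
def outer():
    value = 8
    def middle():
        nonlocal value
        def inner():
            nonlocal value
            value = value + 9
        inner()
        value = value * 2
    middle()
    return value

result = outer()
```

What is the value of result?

Step 1: value = 8.
Step 2: inner() adds 9: value = 8 + 9 = 17.
Step 3: middle() doubles: value = 17 * 2 = 34.
Step 4: result = 34

The answer is 34.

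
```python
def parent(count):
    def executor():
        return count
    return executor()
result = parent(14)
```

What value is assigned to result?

Step 1: parent(14) binds parameter count = 14.
Step 2: executor() looks up count in enclosing scope and finds the parameter count = 14.
Step 3: result = 14

The answer is 14.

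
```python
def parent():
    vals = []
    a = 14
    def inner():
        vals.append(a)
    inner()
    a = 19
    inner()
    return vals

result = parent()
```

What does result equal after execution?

Step 1: a = 14. inner() appends current a to vals.
Step 2: First inner(): appends 14. Then a = 19.
Step 3: Second inner(): appends 19 (closure sees updated a). result = [14, 19]

The answer is [14, 19].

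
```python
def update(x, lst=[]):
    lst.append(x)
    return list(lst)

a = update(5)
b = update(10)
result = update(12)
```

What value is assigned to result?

Step 1: Default list is shared. list() creates copies for return values.
Step 2: Internal list grows: [5] -> [5, 10] -> [5, 10, 12].
Step 3: result = [5, 10, 12]

The answer is [5, 10, 12].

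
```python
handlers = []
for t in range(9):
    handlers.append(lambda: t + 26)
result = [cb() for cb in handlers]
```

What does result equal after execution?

Step 1: All lambdas capture t by reference. After the loop, t = 8.
Step 2: Each call returns 8 + 26 = 34.
Step 3: result = [34, 34, 34, 34, 34, 34, 34, 34, 34]

The answer is [34, 34, 34, 34, 34, 34, 34, 34, 34].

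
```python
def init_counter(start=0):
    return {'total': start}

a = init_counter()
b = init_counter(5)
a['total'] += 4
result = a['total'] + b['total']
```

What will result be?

Step 1: init_counter() returns a new dict each call (immutable default 0).
Step 2: a = {'total': 0}, b = {'total': 5}.
Step 3: a['total'] += 4 = 4. result = 4 + 5 = 9

The answer is 9.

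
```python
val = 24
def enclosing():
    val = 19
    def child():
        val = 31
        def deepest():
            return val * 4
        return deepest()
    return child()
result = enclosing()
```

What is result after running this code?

Step 1: deepest() looks up val through LEGB: not local, finds val = 31 in enclosing child().
Step 2: Returns 31 * 4 = 124.
Step 3: result = 124

The answer is 124.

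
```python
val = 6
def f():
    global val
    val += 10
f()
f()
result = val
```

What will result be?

Step 1: val = 6.
Step 2: First f(): val = 6 + 10 = 16.
Step 3: Second f(): val = 16 + 10 = 26. result = 26

The answer is 26.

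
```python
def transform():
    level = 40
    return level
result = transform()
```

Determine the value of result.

Step 1: transform() defines level = 40 in its local scope.
Step 2: return level finds the local variable level = 40.
Step 3: result = 40

The answer is 40.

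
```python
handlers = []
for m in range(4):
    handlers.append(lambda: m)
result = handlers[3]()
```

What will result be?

Step 1: The loop creates 4 lambdas, all referencing the same variable m.
Step 2: After the loop, m = 3 (final value).
Step 3: handlers[3]() looks up m at call time and finds 3. This is the late binding gotcha. result = 3

The answer is 3.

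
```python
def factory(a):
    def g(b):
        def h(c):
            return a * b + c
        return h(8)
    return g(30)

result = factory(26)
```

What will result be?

Step 1: a = 26, b = 30, c = 8.
Step 2: h() computes a * b + c = 26 * 30 + 8 = 788.
Step 3: result = 788

The answer is 788.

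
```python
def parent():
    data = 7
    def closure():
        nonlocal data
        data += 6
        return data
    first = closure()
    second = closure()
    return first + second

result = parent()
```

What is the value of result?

Step 1: data starts at 7.
Step 2: First call: data = 7 + 6 = 13, returns 13.
Step 3: Second call: data = 13 + 6 = 19, returns 19.
Step 4: result = 13 + 19 = 32

The answer is 32.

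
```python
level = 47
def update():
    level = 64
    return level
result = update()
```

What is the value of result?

Step 1: Global level = 47.
Step 2: update() creates local level = 64, shadowing the global.
Step 3: Returns local level = 64. result = 64

The answer is 64.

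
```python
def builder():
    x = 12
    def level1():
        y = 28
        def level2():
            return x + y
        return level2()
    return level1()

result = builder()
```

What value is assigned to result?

Step 1: x = 12 in builder. y = 28 in level1.
Step 2: level2() reads x = 12 and y = 28 from enclosing scopes.
Step 3: result = 12 + 28 = 40

The answer is 40.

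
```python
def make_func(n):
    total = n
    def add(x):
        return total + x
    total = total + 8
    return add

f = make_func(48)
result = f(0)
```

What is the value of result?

Step 1: make_func(48) sets total = 48, then total = 48 + 8 = 56.
Step 2: Closures capture by reference, so add sees total = 56.
Step 3: f(0) returns 56 + 0 = 56

The answer is 56.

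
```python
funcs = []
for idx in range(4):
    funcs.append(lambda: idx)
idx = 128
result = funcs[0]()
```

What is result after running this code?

Step 1: Lambdas capture the variable idx by reference, not by value.
Step 2: After the loop, idx is reassigned to 128.
Step 3: funcs[0]() looks up the current idx = 128. result = 128

The answer is 128.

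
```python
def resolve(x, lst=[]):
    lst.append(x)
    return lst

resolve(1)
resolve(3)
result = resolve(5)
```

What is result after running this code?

Step 1: Mutable default argument gotcha! The list [] is created once.
Step 2: Each call appends to the SAME list: [1], [1, 3], [1, 3, 5].
Step 3: result = [1, 3, 5]

The answer is [1, 3, 5].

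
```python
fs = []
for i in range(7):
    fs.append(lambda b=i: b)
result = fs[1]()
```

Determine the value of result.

Step 1: Default argument b=i captures i's value at each iteration.
Step 2: fs[1] captured b = 1 when i was 1.
Step 3: result = 1

The answer is 1.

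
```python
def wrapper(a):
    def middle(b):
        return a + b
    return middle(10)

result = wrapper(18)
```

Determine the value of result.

Step 1: wrapper(18) passes a = 18.
Step 2: middle(10) has b = 10, reads a = 18 from enclosing.
Step 3: result = 18 + 10 = 28

The answer is 28.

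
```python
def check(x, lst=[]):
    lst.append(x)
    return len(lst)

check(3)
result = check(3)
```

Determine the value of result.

Step 1: Mutable default list persists between calls.
Step 2: First call: lst = [3], len = 1. Second call: lst = [3, 3], len = 2.
Step 3: result = 2

The answer is 2.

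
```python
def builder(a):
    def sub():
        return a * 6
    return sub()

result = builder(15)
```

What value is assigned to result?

Step 1: builder(15) binds parameter a = 15.
Step 2: sub() accesses a = 15 from enclosing scope.
Step 3: result = 15 * 6 = 90

The answer is 90.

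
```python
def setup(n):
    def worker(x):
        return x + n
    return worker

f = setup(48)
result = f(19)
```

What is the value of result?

Step 1: setup(48) creates a closure that captures n = 48.
Step 2: f(19) calls the closure with x = 19, returning 19 + 48 = 67.
Step 3: result = 67

The answer is 67.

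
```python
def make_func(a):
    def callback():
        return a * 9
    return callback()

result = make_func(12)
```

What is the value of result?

Step 1: make_func(12) binds parameter a = 12.
Step 2: callback() accesses a = 12 from enclosing scope.
Step 3: result = 12 * 9 = 108

The answer is 108.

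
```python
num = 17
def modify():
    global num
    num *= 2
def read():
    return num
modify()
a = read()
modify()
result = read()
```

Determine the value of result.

Step 1: num = 17.
Step 2: First modify(): num = 17 * 2 = 34.
Step 3: Second modify(): num = 34 * 2 = 68.
Step 4: read() returns 68

The answer is 68.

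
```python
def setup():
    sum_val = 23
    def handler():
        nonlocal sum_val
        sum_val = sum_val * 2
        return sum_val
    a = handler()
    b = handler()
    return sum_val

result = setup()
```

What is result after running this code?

Step 1: sum_val starts at 23.
Step 2: First handler(): sum_val = 23 * 2 = 46.
Step 3: Second handler(): sum_val = 46 * 2 = 92.
Step 4: result = 92

The answer is 92.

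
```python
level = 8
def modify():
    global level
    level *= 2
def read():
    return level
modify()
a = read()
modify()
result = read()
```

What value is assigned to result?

Step 1: level = 8.
Step 2: First modify(): level = 8 * 2 = 16.
Step 3: Second modify(): level = 16 * 2 = 32.
Step 4: read() returns 32

The answer is 32.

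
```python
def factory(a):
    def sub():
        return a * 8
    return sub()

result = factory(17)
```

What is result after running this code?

Step 1: factory(17) binds parameter a = 17.
Step 2: sub() accesses a = 17 from enclosing scope.
Step 3: result = 17 * 8 = 136

The answer is 136.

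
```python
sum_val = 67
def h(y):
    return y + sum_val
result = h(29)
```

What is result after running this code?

Step 1: sum_val = 67 is defined globally.
Step 2: h(29) uses parameter y = 29 and looks up sum_val from global scope = 67.
Step 3: result = 29 + 67 = 96

The answer is 96.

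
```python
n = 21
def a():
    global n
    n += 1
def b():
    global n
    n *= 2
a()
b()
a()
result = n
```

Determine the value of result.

Step 1: n = 21.
Step 2: a(): n = 21 + 1 = 22.
Step 3: b(): n = 22 * 2 = 44.
Step 4: a(): n = 44 + 1 = 45

The answer is 45.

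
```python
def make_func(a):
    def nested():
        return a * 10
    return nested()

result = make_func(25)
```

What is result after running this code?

Step 1: make_func(25) binds parameter a = 25.
Step 2: nested() accesses a = 25 from enclosing scope.
Step 3: result = 25 * 10 = 250

The answer is 250.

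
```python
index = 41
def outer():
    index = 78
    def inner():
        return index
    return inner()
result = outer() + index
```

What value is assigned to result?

Step 1: Global index = 41. outer() shadows with index = 78.
Step 2: inner() returns enclosing index = 78. outer() = 78.
Step 3: result = 78 + global index (41) = 119

The answer is 119.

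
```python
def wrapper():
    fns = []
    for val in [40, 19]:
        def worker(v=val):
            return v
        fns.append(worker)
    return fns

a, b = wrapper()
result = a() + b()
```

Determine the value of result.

Step 1: Default argument v=val captures val at each iteration.
Step 2: a() returns 40 (captured at first iteration), b() returns 19 (captured at second).
Step 3: result = 40 + 19 = 59

The answer is 59.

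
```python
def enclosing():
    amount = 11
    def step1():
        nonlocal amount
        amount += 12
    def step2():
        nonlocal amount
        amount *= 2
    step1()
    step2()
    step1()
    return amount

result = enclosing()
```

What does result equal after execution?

Step 1: amount = 11.
Step 2: step1(): amount = 11 + 12 = 23.
Step 3: step2(): amount = 23 * 2 = 46.
Step 4: step1(): amount = 46 + 12 = 58. result = 58

The answer is 58.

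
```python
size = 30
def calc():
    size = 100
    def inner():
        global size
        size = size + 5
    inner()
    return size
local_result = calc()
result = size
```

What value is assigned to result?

Step 1: Global size = 30. calc() creates local size = 100.
Step 2: inner() declares global size and adds 5: global size = 30 + 5 = 35.
Step 3: calc() returns its local size = 100 (unaffected by inner).
Step 4: result = global size = 35

The answer is 35.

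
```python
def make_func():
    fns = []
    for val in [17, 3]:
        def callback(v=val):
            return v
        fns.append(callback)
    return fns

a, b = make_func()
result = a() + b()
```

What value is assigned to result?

Step 1: Default argument v=val captures val at each iteration.
Step 2: a() returns 17 (captured at first iteration), b() returns 3 (captured at second).
Step 3: result = 17 + 3 = 20

The answer is 20.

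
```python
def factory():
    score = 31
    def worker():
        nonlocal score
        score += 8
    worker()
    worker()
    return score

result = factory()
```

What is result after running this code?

Step 1: score starts at 31.
Step 2: worker() is called 2 times, each adding 8.
Step 3: score = 31 + 8 * 2 = 47

The answer is 47.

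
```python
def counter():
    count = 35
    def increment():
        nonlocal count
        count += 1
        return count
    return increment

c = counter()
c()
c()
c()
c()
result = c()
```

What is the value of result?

Step 1: counter() creates closure with count = 35.
Step 2: Each c() call increments count via nonlocal. After 5 calls: 35 + 5 = 40.
Step 3: result = 40

The answer is 40.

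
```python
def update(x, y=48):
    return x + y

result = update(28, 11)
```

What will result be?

Step 1: update(28, 11) overrides default y with 11.
Step 2: Returns 28 + 11 = 39.
Step 3: result = 39

The answer is 39.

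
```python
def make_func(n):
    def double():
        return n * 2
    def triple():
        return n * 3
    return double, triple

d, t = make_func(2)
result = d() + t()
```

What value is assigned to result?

Step 1: Both closures capture the same n = 2.
Step 2: d() = 2 * 2 = 4, t() = 2 * 3 = 6.
Step 3: result = 4 + 6 = 10

The answer is 10.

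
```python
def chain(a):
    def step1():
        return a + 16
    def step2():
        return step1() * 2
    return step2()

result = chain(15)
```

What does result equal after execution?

Step 1: chain(15) captures a = 15.
Step 2: step2() calls step1() which returns 15 + 16 = 31.
Step 3: step2() returns 31 * 2 = 62

The answer is 62.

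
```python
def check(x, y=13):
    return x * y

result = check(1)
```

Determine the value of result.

Step 1: check(1) uses default y = 13.
Step 2: Returns 1 * 13 = 13.
Step 3: result = 13

The answer is 13.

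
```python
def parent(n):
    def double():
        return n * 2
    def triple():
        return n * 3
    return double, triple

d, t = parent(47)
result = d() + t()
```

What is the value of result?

Step 1: Both closures capture the same n = 47.
Step 2: d() = 47 * 2 = 94, t() = 47 * 3 = 141.
Step 3: result = 94 + 141 = 235

The answer is 235.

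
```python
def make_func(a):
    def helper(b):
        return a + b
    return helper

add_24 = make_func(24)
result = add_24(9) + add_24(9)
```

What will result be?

Step 1: add_24 captures a = 24.
Step 2: add_24(9) = 24 + 9 = 33, called twice.
Step 3: result = 33 + 33 = 66

The answer is 66.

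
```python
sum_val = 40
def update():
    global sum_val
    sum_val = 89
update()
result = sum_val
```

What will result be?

Step 1: sum_val = 40 globally.
Step 2: update() declares global sum_val and sets it to 89.
Step 3: After update(), global sum_val = 89. result = 89

The answer is 89.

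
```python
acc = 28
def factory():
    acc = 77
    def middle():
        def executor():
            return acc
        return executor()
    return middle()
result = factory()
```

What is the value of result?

Step 1: factory() defines acc = 77. middle() and executor() have no local acc.
Step 2: executor() checks local (none), enclosing middle() (none), enclosing factory() and finds acc = 77.
Step 3: result = 77

The answer is 77.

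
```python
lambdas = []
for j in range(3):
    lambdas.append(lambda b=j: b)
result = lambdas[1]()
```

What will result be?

Step 1: Default argument b=j captures j's value at each iteration.
Step 2: lambdas[1] captured b = 1 when j was 1.
Step 3: result = 1

The answer is 1.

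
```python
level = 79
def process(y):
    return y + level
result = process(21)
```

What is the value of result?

Step 1: level = 79 is defined globally.
Step 2: process(21) uses parameter y = 21 and looks up level from global scope = 79.
Step 3: result = 21 + 79 = 100

The answer is 100.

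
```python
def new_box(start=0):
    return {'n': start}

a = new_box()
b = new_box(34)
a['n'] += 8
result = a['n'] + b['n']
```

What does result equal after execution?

Step 1: new_box() returns a new dict each call (immutable default 0).
Step 2: a = {'n': 0}, b = {'n': 34}.
Step 3: a['n'] += 8 = 8. result = 8 + 34 = 42

The answer is 42.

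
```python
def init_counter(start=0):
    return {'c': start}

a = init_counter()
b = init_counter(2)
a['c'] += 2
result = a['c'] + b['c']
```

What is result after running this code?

Step 1: init_counter() returns a new dict each call (immutable default 0).
Step 2: a = {'c': 0}, b = {'c': 2}.
Step 3: a['c'] += 2 = 2. result = 2 + 2 = 4

The answer is 4.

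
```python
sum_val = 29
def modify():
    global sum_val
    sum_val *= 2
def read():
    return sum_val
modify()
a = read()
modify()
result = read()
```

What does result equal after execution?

Step 1: sum_val = 29.
Step 2: First modify(): sum_val = 29 * 2 = 58.
Step 3: Second modify(): sum_val = 58 * 2 = 116.
Step 4: read() returns 116

The answer is 116.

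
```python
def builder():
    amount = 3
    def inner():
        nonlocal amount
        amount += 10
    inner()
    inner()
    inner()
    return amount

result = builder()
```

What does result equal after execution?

Step 1: amount starts at 3.
Step 2: inner() is called 3 times, each adding 10.
Step 3: amount = 3 + 10 * 3 = 33

The answer is 33.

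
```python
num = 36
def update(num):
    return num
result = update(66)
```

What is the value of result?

Step 1: Global num = 36.
Step 2: update(66) takes parameter num = 66, which shadows the global.
Step 3: result = 66

The answer is 66.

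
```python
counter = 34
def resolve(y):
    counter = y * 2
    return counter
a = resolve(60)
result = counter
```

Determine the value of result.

Step 1: Global counter = 34.
Step 2: resolve(60) creates local counter = 60 * 2 = 120.
Step 3: Global counter unchanged because no global keyword. result = 34

The answer is 34.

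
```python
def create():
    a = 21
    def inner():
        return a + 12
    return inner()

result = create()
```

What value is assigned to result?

Step 1: create() defines a = 21.
Step 2: inner() reads a = 21 from enclosing scope, returns 21 + 12 = 33.
Step 3: result = 33

The answer is 33.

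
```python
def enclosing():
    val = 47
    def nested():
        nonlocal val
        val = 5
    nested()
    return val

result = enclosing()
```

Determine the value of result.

Step 1: enclosing() sets val = 47.
Step 2: nested() uses nonlocal to reassign val = 5.
Step 3: result = 5

The answer is 5.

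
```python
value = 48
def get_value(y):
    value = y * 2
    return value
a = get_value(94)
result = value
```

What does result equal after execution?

Step 1: Global value = 48.
Step 2: get_value(94) creates local value = 94 * 2 = 188.
Step 3: Global value unchanged because no global keyword. result = 48

The answer is 48.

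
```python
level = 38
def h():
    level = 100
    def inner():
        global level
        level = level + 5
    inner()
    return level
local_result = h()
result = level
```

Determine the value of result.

Step 1: Global level = 38. h() creates local level = 100.
Step 2: inner() declares global level and adds 5: global level = 38 + 5 = 43.
Step 3: h() returns its local level = 100 (unaffected by inner).
Step 4: result = global level = 43

The answer is 43.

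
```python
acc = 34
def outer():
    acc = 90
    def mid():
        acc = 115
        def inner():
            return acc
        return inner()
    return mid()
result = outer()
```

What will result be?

Step 1: Three levels of shadowing: global 34, outer 90, mid 115.
Step 2: inner() finds acc = 115 in enclosing mid() scope.
Step 3: result = 115

The answer is 115.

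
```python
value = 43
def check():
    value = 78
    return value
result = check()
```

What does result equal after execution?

Step 1: Global value = 43.
Step 2: check() creates local value = 78, shadowing the global.
Step 3: Returns local value = 78. result = 78

The answer is 78.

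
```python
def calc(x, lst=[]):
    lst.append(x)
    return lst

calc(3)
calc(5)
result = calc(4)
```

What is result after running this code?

Step 1: Mutable default argument gotcha! The list [] is created once.
Step 2: Each call appends to the SAME list: [3], [3, 5], [3, 5, 4].
Step 3: result = [3, 5, 4]

The answer is [3, 5, 4].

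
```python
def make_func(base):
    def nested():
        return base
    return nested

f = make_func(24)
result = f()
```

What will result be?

Step 1: make_func(24) creates closure capturing base = 24.
Step 2: f() returns the captured base = 24.
Step 3: result = 24

The answer is 24.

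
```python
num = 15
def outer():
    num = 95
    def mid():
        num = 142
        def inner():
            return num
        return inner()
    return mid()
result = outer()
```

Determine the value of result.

Step 1: Three levels of shadowing: global 15, outer 95, mid 142.
Step 2: inner() finds num = 142 in enclosing mid() scope.
Step 3: result = 142

The answer is 142.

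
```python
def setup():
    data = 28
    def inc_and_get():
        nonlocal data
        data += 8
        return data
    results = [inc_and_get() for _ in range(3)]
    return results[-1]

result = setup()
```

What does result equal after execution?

Step 1: data = 28.
Step 2: Three calls to inc_and_get(), each adding 8.
Step 3: Last value = 28 + 8 * 3 = 52

The answer is 52.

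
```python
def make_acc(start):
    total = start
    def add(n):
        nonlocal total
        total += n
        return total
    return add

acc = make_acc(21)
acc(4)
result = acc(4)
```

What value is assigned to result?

Step 1: make_acc(21) creates closure with total = 21.
Step 2: First acc(4): total = 21 + 4 = 25.
Step 3: Second acc(4): total = 25 + 4 = 29. result = 29

The answer is 29.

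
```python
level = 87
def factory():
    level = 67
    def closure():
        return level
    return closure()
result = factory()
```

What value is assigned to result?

Step 1: level = 87 globally, but factory() defines level = 67 locally.
Step 2: closure() looks up level. Not in local scope, so checks enclosing scope (factory) and finds level = 67.
Step 3: result = 67

The answer is 67.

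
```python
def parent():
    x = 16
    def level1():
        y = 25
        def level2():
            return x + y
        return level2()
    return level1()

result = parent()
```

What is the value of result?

Step 1: x = 16 in parent. y = 25 in level1.
Step 2: level2() reads x = 16 and y = 25 from enclosing scopes.
Step 3: result = 16 + 25 = 41

The answer is 41.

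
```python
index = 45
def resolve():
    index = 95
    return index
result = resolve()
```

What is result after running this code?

Step 1: Global index = 45.
Step 2: resolve() creates local index = 95, shadowing the global.
Step 3: Returns local index = 95. result = 95

The answer is 95.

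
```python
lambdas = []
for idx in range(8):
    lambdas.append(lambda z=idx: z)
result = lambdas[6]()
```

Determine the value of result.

Step 1: Default argument z=idx captures idx's value at each iteration.
Step 2: lambdas[6] captured z = 6 when idx was 6.
Step 3: result = 6

The answer is 6.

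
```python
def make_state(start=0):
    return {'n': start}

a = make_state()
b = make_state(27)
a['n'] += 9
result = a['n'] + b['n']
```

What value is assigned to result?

Step 1: make_state() returns a new dict each call (immutable default 0).
Step 2: a = {'n': 0}, b = {'n': 27}.
Step 3: a['n'] += 9 = 9. result = 9 + 27 = 36

The answer is 36.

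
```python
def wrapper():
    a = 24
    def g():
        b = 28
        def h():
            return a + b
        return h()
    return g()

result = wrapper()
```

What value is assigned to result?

Step 1: wrapper() defines a = 24. g() defines b = 28.
Step 2: h() accesses both from enclosing scopes: a = 24, b = 28.
Step 3: result = 24 + 28 = 52

The answer is 52.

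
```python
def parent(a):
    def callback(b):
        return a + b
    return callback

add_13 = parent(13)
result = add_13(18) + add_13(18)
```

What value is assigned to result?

Step 1: add_13 captures a = 13.
Step 2: add_13(18) = 13 + 18 = 31, called twice.
Step 3: result = 31 + 31 = 62

The answer is 62.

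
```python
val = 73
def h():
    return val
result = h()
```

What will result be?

Step 1: val = 73 is defined in the global scope.
Step 2: h() looks up val. No local val exists, so Python checks the global scope via LEGB rule and finds val = 73.
Step 3: result = 73

The answer is 73.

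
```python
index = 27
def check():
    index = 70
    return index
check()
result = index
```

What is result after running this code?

Step 1: Global index = 27.
Step 2: check() creates local index = 70 (shadow, not modification).
Step 3: After check() returns, global index is unchanged. result = 27

The answer is 27.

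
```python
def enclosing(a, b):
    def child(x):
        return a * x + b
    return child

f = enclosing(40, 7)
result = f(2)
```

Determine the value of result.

Step 1: enclosing(40, 7) captures a = 40, b = 7.
Step 2: f(2) computes 40 * 2 + 7 = 87.
Step 3: result = 87

The answer is 87.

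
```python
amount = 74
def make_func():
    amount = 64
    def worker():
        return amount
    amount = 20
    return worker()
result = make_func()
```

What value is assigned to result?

Step 1: make_func() sets amount = 64, then later amount = 20.
Step 2: worker() is called after amount is reassigned to 20. Closures capture variables by reference, not by value.
Step 3: result = 20

The answer is 20.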